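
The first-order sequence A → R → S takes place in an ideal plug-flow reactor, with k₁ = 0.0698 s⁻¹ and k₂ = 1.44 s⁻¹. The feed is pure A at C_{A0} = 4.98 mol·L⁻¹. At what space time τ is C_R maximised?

For first-order series the maximum of C_R occurs at τ_opt = ln(k₂/k₁)/(k₂−k₁).
= ln(1.44/0.0698)/(1.44−0.0698) = ln(20.63)/1.370 = 3.027/1.370 = 2.21 s.

2.21 s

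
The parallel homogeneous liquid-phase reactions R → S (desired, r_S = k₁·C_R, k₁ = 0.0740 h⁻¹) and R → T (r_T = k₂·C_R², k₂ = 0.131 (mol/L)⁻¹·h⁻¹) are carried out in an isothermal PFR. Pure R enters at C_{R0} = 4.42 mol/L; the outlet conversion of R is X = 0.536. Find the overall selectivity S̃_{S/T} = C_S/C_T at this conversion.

0.182

C_R = C_{R0}(1−X) = 2.051 mol/L.
Along a PFR/batch, dC_S/dC_R = −r_S/(r_S+r_T) = −k₁/(k₁+k₂·C_R).
Integrating from C_{R0} to C_R: C_S = (0.0740/0.131)·ln[(0.0740+0.131·4.42)/(0.0740+0.131·2.05)] = 0.5649·ln(0.6530/0.3427) = 0.3643 mol/L.
C_T = (C_{R0}−C_R)−C_S = 2.005 mol/L; S̃_{S/T} = 0.3643/2.005 = 0.182.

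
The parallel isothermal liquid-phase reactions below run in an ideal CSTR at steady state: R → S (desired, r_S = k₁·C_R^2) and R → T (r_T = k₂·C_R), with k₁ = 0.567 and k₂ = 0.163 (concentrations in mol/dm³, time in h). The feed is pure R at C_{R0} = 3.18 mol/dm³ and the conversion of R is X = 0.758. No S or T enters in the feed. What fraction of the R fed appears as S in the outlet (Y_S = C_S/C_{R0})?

Exit C_R = C_{R0}(1−X) = 3.18×0.242 = 0.7696 mol/dm³.
In a CSTR the entire volume is at exit conditions, so r_S = 0.567×0.7696^2 = 0.3358 and r_T = 0.163×0.7696 = 0.1254.
Fraction of consumed R going to S: r_S/(r_S+r_T) = 0.7280.
C_S = 0.7280·C_{R0}·X = 0.7280×3.18×0.758 = 1.75 mol/dm³; Y_S = C_S/C_{R0} = 0.552.

0.552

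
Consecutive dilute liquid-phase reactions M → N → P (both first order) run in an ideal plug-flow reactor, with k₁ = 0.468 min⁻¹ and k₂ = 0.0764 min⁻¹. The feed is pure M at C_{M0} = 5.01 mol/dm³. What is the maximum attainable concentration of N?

Evaluating C_N at τ_opt = ln(k₂/k₁)/(k₂−k₁) gives C_{N,max}/C_{M0} = (k₁/k₂)^[k₂/(k₂−k₁)].
= (0.468/0.0764)^(0.0764/(0.0764−0.468)) = (6.126)^(-0.1951) = 0.7021.
C_{N,max} = 0.7021×5.01 = 3.52 mol/dm³.

3.52 mol/dm³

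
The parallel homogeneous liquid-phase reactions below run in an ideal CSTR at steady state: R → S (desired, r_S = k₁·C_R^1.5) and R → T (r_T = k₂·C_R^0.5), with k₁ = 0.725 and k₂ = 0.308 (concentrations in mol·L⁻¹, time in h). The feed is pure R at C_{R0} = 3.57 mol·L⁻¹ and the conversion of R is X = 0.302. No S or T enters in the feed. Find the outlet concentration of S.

0.921 mol·L⁻¹

Exit C_R = C_{R0}(1−X) = 3.57×0.698 = 2.492 mol·L⁻¹.
Rates in a CSTR are evaluated at the outlet concentration: r_S = 0.725×2.492^1.5 = 2.852, r_T = 0.308×2.492^0.5 = 0.4862.
Fraction of consumed R going to S: r_S/(r_S+r_T) = 0.8543.
C_S = 0.8543·C_{R0}·X = 0.8543×3.57×0.302 = 0.921 mol·L⁻¹.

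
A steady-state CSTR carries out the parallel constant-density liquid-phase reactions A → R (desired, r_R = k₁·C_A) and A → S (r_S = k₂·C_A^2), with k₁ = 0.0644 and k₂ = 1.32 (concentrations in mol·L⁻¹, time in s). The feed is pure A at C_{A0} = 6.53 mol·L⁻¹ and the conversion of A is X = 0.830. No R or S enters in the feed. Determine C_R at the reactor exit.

0.228 mol·L⁻¹

Exit C_A = C_{A0}(1−X) = 6.53×0.170 = 1.110 mol·L⁻¹.
In a CSTR the entire volume is at exit conditions, so r_R = 0.0644×1.110 = 0.07149 and r_S = 1.32×1.110^2 = 1.627.
Fraction of consumed A going to R: r_R/(r_R+r_S) = 0.04210.
C_R = 0.04210·C_{A0}·X = 0.04210×6.53×0.830 = 0.228 mol·L⁻¹.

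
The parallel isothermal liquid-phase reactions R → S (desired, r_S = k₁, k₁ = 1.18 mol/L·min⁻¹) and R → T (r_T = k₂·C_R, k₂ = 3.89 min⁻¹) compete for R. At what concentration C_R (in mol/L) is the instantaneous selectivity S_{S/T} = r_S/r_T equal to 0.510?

0.595 mol/L

S_{S/T} = (k₁/k₂)·C_R⁻¹ ⇒ C_R = (S·k₂/k₁)^(-1).
= (0.510×3.89/1.18)^(-1) = (1.681)^(-1) = 0.595 mol/L.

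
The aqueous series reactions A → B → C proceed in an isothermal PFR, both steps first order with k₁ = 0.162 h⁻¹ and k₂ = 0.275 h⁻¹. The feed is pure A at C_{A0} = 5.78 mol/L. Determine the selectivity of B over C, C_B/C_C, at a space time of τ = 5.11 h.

0.954

Solving the coupled first-order balances gives C_B(τ) = [k₁/(k₂−k₁)]·C_{A0}·(e^(−k₁τ) − e^(−k₂τ)).
e^(−k₁τ) = e^(−0.162×5.11) = e^(−0.8278) = 0.4370; e^(−k₂τ) = e^(−1.405) = 0.2453.
C_B = 0.162×5.78/(0.275−0.162) × (0.4370−0.2453) = 8.286×0.1917 = 1.588 mol/L.
C_A = C_{A0}e^(−k₁τ) = 2.526 mol/L, so C_C = C_{A0}−C_A−C_B = 1.666 mol/L; C_B/C_C = 0.954.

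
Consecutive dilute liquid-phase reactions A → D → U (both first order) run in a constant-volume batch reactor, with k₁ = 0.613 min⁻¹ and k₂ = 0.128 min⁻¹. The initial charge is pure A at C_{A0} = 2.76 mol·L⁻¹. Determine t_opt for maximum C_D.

3.23 min

The intermediate peaks when r₁ = r₂, i.e. k₁e^(−k₁t) = k₂e^(−k₂t), giving t_opt = ln(k₂/k₁)/(k₂−k₁).
= ln(0.128/0.613)/(0.128−0.613) = ln(0.2088)/-0.4850 = -1.566/-0.4850 = 3.23 min.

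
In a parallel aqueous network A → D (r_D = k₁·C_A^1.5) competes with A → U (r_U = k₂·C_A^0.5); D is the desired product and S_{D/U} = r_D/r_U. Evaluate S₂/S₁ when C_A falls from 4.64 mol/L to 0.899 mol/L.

0.194

S_{D/U} = (k₁/k₂)·C_A, so S₂/S₁ = (C_{A,2}/C_{A,1}).
= 0.899/4.64 = 0.194.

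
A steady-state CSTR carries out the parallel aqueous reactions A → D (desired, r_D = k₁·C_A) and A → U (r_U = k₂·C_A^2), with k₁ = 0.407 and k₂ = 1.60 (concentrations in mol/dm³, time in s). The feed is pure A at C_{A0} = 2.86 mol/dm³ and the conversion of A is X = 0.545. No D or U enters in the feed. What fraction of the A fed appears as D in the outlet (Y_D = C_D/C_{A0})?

0.0891

Exit C_A = C_{A0}(1−X) = 2.86×0.455 = 1.301 mol/dm³.
Rates in a CSTR are evaluated at the outlet concentration: r_D = 0.407×1.301 = 0.5296, r_U = 1.60×1.301^2 = 2.709.
Fraction of consumed A going to D: r_D/(r_D+r_U) = 0.1635.
C_D = 0.1635·C_{A0}·X = 0.1635×2.86×0.545 = 0.255 mol/dm³; Y_D = C_D/C_{A0} = 0.0891.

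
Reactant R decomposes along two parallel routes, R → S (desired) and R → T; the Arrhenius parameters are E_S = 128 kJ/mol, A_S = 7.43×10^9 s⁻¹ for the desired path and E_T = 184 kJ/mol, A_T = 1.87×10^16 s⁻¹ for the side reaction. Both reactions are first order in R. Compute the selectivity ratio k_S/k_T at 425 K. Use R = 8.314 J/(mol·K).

3.03

Since both paths have the same order in R, the concentration cancels and S_{S/T} = k_S/k_T = (A_S/A_T)·exp[(E_T−E_S)/(RT)].
(E_T−E_S)/(RT) = (184−128)×10³/(8.314×425) = 56000/3533 = 15.85.
k_S/k_T = (7.43×10^9/1.87×10^16)·exp(15.85) = 3.973×10^-7 × 7.637×10^6 = 3.03.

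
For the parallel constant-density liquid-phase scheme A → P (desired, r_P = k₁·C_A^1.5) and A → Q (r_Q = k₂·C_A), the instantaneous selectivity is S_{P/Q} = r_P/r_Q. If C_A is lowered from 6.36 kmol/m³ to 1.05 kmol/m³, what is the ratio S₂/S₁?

0.406

S_{P/Q} = (k₁/k₂)·C_A^0.5, so S₂/S₁ = (C_{A,2}/C_{A,1})^0.5.
= (1.05/6.36)^0.5 = (0.1651)^0.5 = 0.406.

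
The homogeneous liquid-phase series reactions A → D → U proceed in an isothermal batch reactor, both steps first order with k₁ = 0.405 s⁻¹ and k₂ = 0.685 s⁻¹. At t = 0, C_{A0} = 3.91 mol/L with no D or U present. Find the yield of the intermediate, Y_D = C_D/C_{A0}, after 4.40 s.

0.172

The intermediate concentration in a first-order A→B→C sequence is C_D = k₁C_{A0}(e^(−k₁t) − e^(−k₂t))/(k₂−k₁).
e^(−k₁t) = e^(−0.405×4.40) = e^(−1.782) = 0.1683; e^(−k₂t) = e^(−3.014) = 0.04909.
C_D = 0.405×3.91/(0.685−0.405) × (0.1683−0.04909) = 5.656×0.1192 = 0.6742 mol/L.
Y_D = C_D/C_{A0} = 0.6742/3.91 = 0.172.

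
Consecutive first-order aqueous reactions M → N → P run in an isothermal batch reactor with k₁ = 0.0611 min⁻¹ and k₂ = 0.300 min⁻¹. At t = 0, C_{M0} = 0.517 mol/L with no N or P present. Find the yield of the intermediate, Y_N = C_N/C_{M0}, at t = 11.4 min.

Solving the coupled first-order balances gives C_N(t) = [k₁/(k₂−k₁)]·C_{M0}·(e^(−k₁t) − e^(−k₂t)).
e^(−k₁t) = e^(−0.0611×11.4) = e^(−0.6965) = 0.4983; e^(−k₂t) = e^(−3.420) = 0.03271.
C_N = 0.0611×0.517/(0.300−0.0611) × (0.4983−0.03271) = 0.1322×0.4656 = 0.06156 mol/L.
Y_N = C_N/C_{M0} = 0.06156/0.517 = 0.119.

0.119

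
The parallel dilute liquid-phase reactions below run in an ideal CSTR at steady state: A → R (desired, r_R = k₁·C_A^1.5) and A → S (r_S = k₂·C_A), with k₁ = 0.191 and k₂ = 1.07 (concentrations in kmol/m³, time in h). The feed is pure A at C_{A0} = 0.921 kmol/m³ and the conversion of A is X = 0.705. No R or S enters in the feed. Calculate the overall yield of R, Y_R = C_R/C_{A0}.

Exit C_A = C_{A0}(1−X) = 0.921×0.295 = 0.2717 kmol/m³.
In a CSTR the entire volume is at exit conditions, so r_R = 0.191×0.2717^1.5 = 0.02705 and r_S = 1.07×0.2717 = 0.2907.
Fraction of consumed A going to R: r_R/(r_R+r_S) = 0.08512.
C_R = 0.08512·C_{A0}·X = 0.08512×0.921×0.705 = 0.0553 kmol/m³; Y_R = C_R/C_{A0} = 0.0600.

0.0600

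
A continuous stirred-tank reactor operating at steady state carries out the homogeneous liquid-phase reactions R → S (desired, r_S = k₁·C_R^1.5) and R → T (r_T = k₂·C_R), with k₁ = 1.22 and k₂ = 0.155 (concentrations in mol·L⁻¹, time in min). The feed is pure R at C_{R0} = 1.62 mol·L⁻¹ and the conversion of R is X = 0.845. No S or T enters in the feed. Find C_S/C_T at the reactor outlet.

Exit C_R = C_{R0}(1−X) = 1.62×0.155 = 0.2511 mol·L⁻¹.
Rates in a CSTR are evaluated at the outlet concentration: r_S = 1.22×0.2511^1.5 = 0.1535, r_T = 0.155×0.2511 = 0.03892.
Overall selectivity = C_S/C_T = r_Sτ/(r_Tτ) = r_S/r_T = 3.94.

3.94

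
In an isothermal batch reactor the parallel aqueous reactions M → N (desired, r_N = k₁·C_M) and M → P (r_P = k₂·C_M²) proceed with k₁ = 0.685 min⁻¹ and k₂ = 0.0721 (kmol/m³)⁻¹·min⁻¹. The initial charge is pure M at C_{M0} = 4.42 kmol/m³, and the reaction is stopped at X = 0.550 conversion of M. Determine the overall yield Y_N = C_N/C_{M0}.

C_M = C_{M0}(1−X) = 1.989 kmol/m³.
Along a PFR/batch, dC_N/dC_M = −r_N/(r_N+r_P) = −k₁/(k₁+k₂·C_M).
Integrating from C_{M0} to C_M: C_N = (0.685/0.0721)·ln[(0.685+0.0721·4.42)/(0.685+0.0721·1.99)] = 9.501·ln(1.004/0.8284) = 1.823 kmol/m³.
Y_N = C_N/C_{M0} = 1.823/4.42 = 0.413.

0.413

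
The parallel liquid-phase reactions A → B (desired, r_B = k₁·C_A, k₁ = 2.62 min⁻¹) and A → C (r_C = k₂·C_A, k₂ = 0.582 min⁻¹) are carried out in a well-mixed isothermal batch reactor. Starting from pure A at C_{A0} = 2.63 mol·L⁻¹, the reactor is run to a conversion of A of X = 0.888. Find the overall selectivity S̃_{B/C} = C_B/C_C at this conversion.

4.50

C_A = C_{A0}(1−X) = 0.2946 mol·L⁻¹.
Both paths are first order in A, so the instantaneous fraction to B is constant: dC_B/d(−C_A) = k₁/(k₁+k₂) = 0.8182.
C_B = 0.8182·(C_{A0}−C_A) = 0.8182×2.335 = 1.91 mol·L⁻¹.
C_C = (C_{A0}−C_A)−C_B = 0.4245 mol·L⁻¹; S̃_{B/C} = 1.911/0.4245 = 4.50.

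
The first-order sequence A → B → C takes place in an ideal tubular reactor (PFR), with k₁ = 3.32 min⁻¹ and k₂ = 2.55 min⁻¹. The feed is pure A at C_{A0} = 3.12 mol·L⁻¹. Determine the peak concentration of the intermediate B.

For a first-order series the maximum intermediate yield is C_{B,max}/C_{A0} = (k₁/k₂)^[k₂/(k₂−k₁)].
= (3.32/2.55)^(2.55/(2.55−3.32)) = (1.302)^(-3.312) = 0.4173.
C_{B,max} = 0.4173×3.12 = 1.30 mol·L⁻¹.

1.30 mol·L⁻¹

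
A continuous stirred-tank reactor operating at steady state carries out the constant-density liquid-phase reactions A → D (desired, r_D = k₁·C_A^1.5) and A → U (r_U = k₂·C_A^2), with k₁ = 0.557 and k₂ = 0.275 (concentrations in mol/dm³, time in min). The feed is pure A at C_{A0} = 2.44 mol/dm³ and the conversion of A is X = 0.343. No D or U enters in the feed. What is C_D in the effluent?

0.515 mol/dm³

Exit C_A = C_{A0}(1−X) = 2.44×0.657 = 1.603 mol/dm³.
In a CSTR the entire volume is at exit conditions, so r_D = 0.557×1.603^1.5 = 1.131 and r_U = 0.275×1.603^2 = 0.7067.
Fraction of consumed A going to D: r_D/(r_D+r_U) = 0.6153.
C_D = 0.6153·C_{A0}·X = 0.6153×2.44×0.343 = 0.515 mol/dm³.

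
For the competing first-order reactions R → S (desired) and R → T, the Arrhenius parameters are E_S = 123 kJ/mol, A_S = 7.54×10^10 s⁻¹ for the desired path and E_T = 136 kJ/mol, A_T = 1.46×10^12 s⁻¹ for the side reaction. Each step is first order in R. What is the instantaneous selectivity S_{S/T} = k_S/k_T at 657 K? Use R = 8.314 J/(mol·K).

0.558

With equal orders, S_{S/T} = k_S/k_T = (A_S/A_T)·exp[(E_T−E_S)/(RT)].
(E_T−E_S)/(RT) = (136−123)×10³/(8.314×657) = 13000/5462 = 2.380.
k_S/k_T = (7.54×10^10/1.46×10^12)·exp(2.380) = 0.05164 × 10.80 = 0.558.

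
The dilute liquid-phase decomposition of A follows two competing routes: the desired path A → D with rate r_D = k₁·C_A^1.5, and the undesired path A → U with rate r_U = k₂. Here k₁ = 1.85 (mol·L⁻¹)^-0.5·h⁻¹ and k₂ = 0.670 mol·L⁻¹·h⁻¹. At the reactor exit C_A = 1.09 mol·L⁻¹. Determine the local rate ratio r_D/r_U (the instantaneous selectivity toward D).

S_{D/U} = r_D/r_U = (k₁·C_A^1.5)/(k₂) = (k₁/k₂)·C_A^1.5.
= (1.85×1.090^1.5) / (0.670) = 2.105/0.6700 = 3.14.

3.14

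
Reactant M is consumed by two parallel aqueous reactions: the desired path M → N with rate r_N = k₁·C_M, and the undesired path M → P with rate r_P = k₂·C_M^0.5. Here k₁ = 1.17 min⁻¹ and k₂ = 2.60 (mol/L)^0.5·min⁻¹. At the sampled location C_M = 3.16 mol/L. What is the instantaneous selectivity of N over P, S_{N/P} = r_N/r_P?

0.800

S_{N/P} = r_N/r_P = (k₁·C_M)/(k₂·C_M^0.5) = (k₁/k₂)·C_M^0.5.
= (1.17×3.160) / (2.60×3.160^0.5) = 3.697/4.622 = 0.800.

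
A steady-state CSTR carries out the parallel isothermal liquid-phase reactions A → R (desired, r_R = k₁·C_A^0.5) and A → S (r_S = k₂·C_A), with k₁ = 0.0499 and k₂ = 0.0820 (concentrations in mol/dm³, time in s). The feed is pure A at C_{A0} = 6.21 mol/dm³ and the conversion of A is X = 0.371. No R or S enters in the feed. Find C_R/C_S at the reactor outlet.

Exit C_A = C_{A0}(1−X) = 6.21×0.629 = 3.906 mol/dm³.
In a CSTR the entire volume is at exit conditions, so r_R = 0.0499×3.906^0.5 = 0.09862 and r_S = 0.0820×3.906 = 0.3203.
Overall selectivity = C_R/C_S = r_Rτ/(r_Sτ) = r_R/r_S = 0.308.

0.308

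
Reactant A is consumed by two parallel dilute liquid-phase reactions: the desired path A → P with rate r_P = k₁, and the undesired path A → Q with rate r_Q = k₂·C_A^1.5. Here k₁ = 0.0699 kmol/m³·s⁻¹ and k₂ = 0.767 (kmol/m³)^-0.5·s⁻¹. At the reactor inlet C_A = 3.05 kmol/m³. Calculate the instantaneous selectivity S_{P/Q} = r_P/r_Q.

0.0171

S_{P/Q} = r_P/r_Q = (k₁)/(k₂·C_A^1.5) = (k₁/k₂)·C_A^-1.5.
= (0.0699) / (0.767×3.050^1.5) = 0.06990/4.085 = 0.0171.
The undesired path is higher order in A, so low C_A (CSTR or dilute feed) favours P.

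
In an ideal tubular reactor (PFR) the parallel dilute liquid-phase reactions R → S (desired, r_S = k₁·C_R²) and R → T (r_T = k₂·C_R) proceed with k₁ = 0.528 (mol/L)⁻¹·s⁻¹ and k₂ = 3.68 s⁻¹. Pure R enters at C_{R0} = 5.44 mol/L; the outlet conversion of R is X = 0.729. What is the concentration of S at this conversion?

1.28 mol/L

C_R = C_{R0}(1−X) = 1.474 mol/L.
Along a PFR/batch, dC_T/dC_R = −r_T/(r_S+r_T) = −k₂/(k₂+k₁·C_R).
Integrating from C_{R0} to C_R: C_T = (3.68/0.528)·ln[(3.68+0.528·5.44)/(3.68+0.528·1.47)] = 6.970·ln(6.552/4.458) = 2.684 mol/L.
Then C_S = (C_{R0}−C_R) − C_T = 3.966 − 2.684 = 1.282 mol/L.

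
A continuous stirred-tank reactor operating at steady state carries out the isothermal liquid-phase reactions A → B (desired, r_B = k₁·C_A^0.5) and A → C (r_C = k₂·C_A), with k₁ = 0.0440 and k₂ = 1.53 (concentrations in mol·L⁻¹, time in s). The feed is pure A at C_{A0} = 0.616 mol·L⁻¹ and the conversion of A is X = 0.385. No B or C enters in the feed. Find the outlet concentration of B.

0.0106 mol·L⁻¹

Exit C_A = C_{A0}(1−X) = 0.616×0.615 = 0.3788 mol·L⁻¹.
A CSTR operates uniformly at the exit composition, giving r_B = 0.02708 and r_C = 0.5796 (each k·C_A^n at C_A = 0.3788).
Fraction of consumed A going to B: r_B/(r_B+r_C) = 0.04464.
C_B = 0.04464·C_{A0}·X = 0.04464×0.616×0.385 = 0.0106 mol·L⁻¹.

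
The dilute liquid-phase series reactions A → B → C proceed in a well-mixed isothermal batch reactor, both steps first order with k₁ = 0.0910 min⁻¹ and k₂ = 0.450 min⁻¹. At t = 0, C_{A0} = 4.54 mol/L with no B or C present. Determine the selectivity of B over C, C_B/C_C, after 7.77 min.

Solving the coupled first-order balances gives C_B(t) = [k₁/(k₂−k₁)]·C_{A0}·(e^(−k₁t) − e^(−k₂t)).
e^(−k₁t) = e^(−0.0910×7.77) = e^(−0.7071) = 0.4931; e^(−k₂t) = e^(−3.496) = 0.03030.
C_B = 0.0910×4.54/(0.450−0.0910) × (0.4931−0.03030) = 1.151×0.4628 = 0.5326 mol/L.
C_A = C_{A0}e^(−k₁t) = 2.239 mol/L, so C_C = C_{A0}−C_A−C_B = 1.769 mol/L; C_B/C_C = 0.301.

0.301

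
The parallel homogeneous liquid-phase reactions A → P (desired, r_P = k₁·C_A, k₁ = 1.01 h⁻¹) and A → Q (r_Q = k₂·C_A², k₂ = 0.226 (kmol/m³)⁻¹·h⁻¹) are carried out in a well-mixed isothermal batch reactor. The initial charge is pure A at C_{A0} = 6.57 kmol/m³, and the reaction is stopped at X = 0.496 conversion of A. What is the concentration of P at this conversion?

1.56 kmol/m³

C_A = C_{A0}(1−X) = 3.311 kmol/m³.
Along a PFR/batch, dC_P/dC_A = −r_P/(r_P+r_Q) = −k₁/(k₁+k₂·C_A).
Integrating from C_{A0} to C_A: C_P = (1.01/0.226)·ln[(1.01+0.226·6.57)/(1.01+0.226·3.31)] = 4.469·ln(2.495/1.758) = 1.563 kmol/m³.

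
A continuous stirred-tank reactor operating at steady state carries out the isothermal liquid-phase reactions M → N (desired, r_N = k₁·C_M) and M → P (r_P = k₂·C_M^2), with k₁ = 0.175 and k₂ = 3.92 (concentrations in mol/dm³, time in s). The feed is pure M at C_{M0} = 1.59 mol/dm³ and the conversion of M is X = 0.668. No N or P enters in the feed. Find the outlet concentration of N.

Exit C_M = C_{M0}(1−X) = 1.59×0.332 = 0.5279 mol/dm³.
Rates in a CSTR are evaluated at the outlet concentration: r_N = 0.175×0.5279 = 0.09238, r_P = 3.92×0.5279^2 = 1.092.
Fraction of consumed M going to N: r_N/(r_N+r_P) = 0.07798.
C_N = 0.07798·C_{M0}·X = 0.07798×1.59×0.668 = 0.0828 mol/dm³.

0.0828 mol/dm³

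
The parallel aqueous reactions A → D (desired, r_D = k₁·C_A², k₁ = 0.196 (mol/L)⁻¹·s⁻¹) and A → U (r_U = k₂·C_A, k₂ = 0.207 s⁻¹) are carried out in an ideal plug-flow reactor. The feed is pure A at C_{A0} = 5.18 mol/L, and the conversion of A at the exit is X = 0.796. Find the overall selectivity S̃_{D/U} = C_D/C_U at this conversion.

2.61

C_A = C_{A0}(1−X) = 1.057 mol/L.
Along a PFR/batch, dC_U/dC_A = −r_U/(r_D+r_U) = −k₂/(k₂+k₁·C_A).
Integrating from C_{A0} to C_A: C_U = (0.207/0.196)·ln[(0.207+0.196·5.18)/(0.207+0.196·1.06)] = 1.056·ln(1.222/0.4141) = 1.143 mol/L.
Then C_D = (C_{A0}−C_A) − C_U = 4.123 − 1.143 = 2.980 mol/L.
S̃_{D/U} = C_D/C_U = 2.980/1.143 = 2.61.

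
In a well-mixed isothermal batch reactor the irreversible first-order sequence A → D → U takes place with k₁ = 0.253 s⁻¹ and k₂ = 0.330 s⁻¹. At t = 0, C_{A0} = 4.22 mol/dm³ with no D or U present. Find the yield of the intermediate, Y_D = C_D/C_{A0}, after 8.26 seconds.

0.191

The intermediate concentration in a first-order A→B→C sequence is C_D = k₁C_{A0}(e^(−k₁t) − e^(−k₂t))/(k₂−k₁).
e^(−k₁t) = e^(−0.253×8.26) = e^(−2.090) = 0.1237; e^(−k₂t) = e^(−2.726) = 0.06549.
C_D = 0.253×4.22/(0.330−0.253) × (0.1237−0.06549) = 13.87×0.05822 = 0.8073 mol/dm³.
Y_D = C_D/C_{A0} = 0.8073/4.22 = 0.191.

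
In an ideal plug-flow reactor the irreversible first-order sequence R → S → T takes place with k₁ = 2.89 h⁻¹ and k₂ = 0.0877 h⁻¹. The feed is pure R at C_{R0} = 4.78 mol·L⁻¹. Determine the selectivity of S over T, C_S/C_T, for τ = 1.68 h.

The intermediate concentration in a first-order A→B→C sequence is C_S = k₁C_{R0}(e^(−k₁τ) − e^(−k₂τ))/(k₂−k₁).
e^(−k₁τ) = e^(−2.89×1.68) = e^(−4.855) = 0.007788; e^(−k₂τ) = e^(−0.1473) = 0.8630.
C_S = 2.89×4.78/(0.0877−2.89) × (0.007788−0.8630) = (-4.930)×(-0.8552) = 4.216 mol·L⁻¹.
C_R = C_{R0}e^(−k₁τ) = 0.03723 mol·L⁻¹, so C_T = C_{R0}−C_R−C_S = 0.5269 mol·L⁻¹; C_S/C_T = 8.00.

8.00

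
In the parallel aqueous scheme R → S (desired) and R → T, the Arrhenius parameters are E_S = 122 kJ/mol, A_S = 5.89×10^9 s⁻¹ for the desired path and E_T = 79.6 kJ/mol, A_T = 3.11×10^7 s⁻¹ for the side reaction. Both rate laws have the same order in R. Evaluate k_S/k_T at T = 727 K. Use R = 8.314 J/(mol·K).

0.170

With equal orders, S_{S/T} = k_S/k_T = (A_S/A_T)·exp[(E_T−E_S)/(RT)].
(E_T−E_S)/(RT) = (79.6−122)×10³/(8.314×727) = -42400/6044 = -7.015.
k_S/k_T = (5.89×10^9/3.11×10^7)·exp(-7.015) = 189.4 × 8.984×10^-4 = 0.170.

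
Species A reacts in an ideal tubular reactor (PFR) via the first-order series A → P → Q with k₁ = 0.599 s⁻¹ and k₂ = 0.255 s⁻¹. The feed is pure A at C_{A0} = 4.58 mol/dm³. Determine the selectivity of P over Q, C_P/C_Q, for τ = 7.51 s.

For first-order series with pure A initially, C_P(τ) = k₁C_{A0}/(k₂−k₁)·(e^(−k₁τ) − e^(−k₂τ)).
e^(−k₁τ) = e^(−0.599×7.51) = e^(−4.498) = 0.01113; e^(−k₂τ) = e^(−1.915) = 0.1473.
C_P = 0.599×4.58/(0.255−0.599) × (0.01113−0.1473) = (-7.975)×(-0.1362) = 1.086 mol/dm³.
C_A = C_{A0}e^(−k₁τ) = 0.05096 mol/dm³, so C_Q = C_{A0}−C_A−C_P = 3.443 mol/dm³; C_P/C_Q = 0.316.

0.316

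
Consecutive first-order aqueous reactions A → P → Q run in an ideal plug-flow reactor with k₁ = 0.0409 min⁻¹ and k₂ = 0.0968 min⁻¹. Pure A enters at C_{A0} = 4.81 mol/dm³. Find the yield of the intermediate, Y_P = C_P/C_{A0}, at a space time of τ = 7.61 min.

0.186

The intermediate concentration in a first-order A→B→C sequence is C_P = k₁C_{A0}(e^(−k₁τ) − e^(−k₂τ))/(k₂−k₁).
e^(−k₁τ) = e^(−0.0409×7.61) = e^(−0.3112) = 0.7325; e^(−k₂τ) = e^(−0.7366) = 0.4787.
C_P = 0.0409×4.81/(0.0968−0.0409) × (0.7325−0.4787) = 3.519×0.2538 = 0.8933 mol/dm³.
Y_P = C_P/C_{A0} = 0.8933/4.81 = 0.186.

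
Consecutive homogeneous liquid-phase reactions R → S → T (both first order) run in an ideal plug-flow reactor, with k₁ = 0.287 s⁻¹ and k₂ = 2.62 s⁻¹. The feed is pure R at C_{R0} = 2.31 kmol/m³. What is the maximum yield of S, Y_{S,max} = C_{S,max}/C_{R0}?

For a first-order series the maximum intermediate yield is C_{S,max}/C_{R0} = (k₁/k₂)^[k₂/(k₂−k₁)].
= (0.287/2.62)^(2.62/(2.62−0.287)) = (0.1095)^(1.123) = 0.08345.

0.0835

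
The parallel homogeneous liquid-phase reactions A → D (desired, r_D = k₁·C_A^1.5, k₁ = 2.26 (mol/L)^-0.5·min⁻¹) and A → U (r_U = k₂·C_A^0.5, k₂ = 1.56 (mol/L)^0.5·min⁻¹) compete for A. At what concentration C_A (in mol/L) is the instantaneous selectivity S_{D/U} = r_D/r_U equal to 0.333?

0.230 mol/L

S_{D/U} = (k₁/k₂)·C_A ⇒ C_A = S·k₂/k₁.
= 0.333×1.56/2.26 = 0.230 mol/L.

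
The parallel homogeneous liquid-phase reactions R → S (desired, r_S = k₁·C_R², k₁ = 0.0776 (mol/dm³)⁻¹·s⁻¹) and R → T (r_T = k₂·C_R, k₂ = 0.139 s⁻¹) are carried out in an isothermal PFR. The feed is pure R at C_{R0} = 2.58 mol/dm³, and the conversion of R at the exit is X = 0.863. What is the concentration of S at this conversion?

C_R = C_{R0}(1−X) = 0.3535 mol/dm³.
Along a PFR/batch, dC_T/dC_R = −r_T/(r_S+r_T) = −k₂/(k₂+k₁·C_R).
Integrating from C_{R0} to C_R: C_T = (0.139/0.0776)·ln[(0.139+0.0776·2.58)/(0.139+0.0776·0.353)] = 1.791·ln(0.3392/0.1664) = 1.275 mol/dm³.
Then C_S = (C_{R0}−C_R) − C_T = 2.227 − 1.275 = 0.9511 mol/dm³.

0.951 mol/dm³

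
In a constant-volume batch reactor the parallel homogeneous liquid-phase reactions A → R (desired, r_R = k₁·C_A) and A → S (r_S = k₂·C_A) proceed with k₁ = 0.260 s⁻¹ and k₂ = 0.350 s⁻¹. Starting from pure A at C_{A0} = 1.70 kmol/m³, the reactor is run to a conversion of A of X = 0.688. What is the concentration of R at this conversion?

C_A = C_{A0}(1−X) = 0.5304 kmol/m³.
Both paths are first order in A, so the instantaneous fraction to R is constant: dC_R/d(−C_A) = k₁/(k₁+k₂) = 0.4262.
C_R = 0.4262·(C_{A0}−C_A) = 0.4262×1.170 = 0.499 kmol/m³.

0.499 kmol/m³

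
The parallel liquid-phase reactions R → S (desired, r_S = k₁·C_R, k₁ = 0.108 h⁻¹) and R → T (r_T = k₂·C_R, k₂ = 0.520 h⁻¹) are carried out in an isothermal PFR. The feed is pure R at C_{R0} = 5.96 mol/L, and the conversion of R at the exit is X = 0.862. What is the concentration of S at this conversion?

C_R = C_{R0}(1−X) = 0.8225 mol/L.
Both paths are first order in R, so the instantaneous fraction to S is constant: dC_S/d(−C_R) = k₁/(k₁+k₂) = 0.1720.
C_S = 0.1720·(C_{R0}−C_R) = 0.1720×5.138 = 0.884 mol/L.

0.884 mol/L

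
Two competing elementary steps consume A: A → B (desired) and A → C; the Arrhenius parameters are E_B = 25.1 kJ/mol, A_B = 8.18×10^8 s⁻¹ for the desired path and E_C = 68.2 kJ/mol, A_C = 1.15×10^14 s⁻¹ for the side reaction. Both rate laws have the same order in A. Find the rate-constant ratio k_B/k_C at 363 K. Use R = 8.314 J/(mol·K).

11.3

With equal orders, S_{B/C} = k_B/k_C = (A_B/A_C)·exp[(E_C−E_B)/(RT)].
(E_C−E_B)/(RT) = (68.2−25.1)×10³/(8.314×363) = 43100/3018 = 14.28.
k_B/k_C = (8.18×10^8/1.15×10^14)·exp(14.28) = 7.113×10^-6 × 1.593×10^6 = 11.3.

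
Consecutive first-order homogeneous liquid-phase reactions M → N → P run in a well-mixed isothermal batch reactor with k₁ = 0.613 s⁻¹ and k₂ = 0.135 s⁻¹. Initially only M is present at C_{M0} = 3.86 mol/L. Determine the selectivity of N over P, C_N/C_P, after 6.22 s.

The intermediate concentration in a first-order A→B→C sequence is C_N = k₁C_{M0}(e^(−k₁t) − e^(−k₂t))/(k₂−k₁).
e^(−k₁t) = e^(−0.613×6.22) = e^(−3.813) = 0.02208; e^(−k₂t) = e^(−0.8397) = 0.4318.
C_N = 0.613×3.86/(0.135−0.613) × (0.02208−0.4318) = (-4.950)×(-0.4098) = 2.028 mol/L.
C_M = C_{M0}e^(−k₁t) = 0.08525 mol/L, so C_P = C_{M0}−C_M−C_N = 1.746 mol/L; C_N/C_P = 1.16.

1.16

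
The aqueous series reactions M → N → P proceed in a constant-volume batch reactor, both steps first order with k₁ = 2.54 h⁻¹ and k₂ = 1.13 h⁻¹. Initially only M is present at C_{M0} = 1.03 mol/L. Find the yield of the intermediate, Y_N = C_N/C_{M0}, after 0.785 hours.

For first-order series with pure M initially, C_N(t) = k₁C_{M0}/(k₂−k₁)·(e^(−k₁t) − e^(−k₂t)).
e^(−k₁t) = e^(−2.54×0.785) = e^(−1.994) = 0.1362; e^(−k₂t) = e^(−0.8871) = 0.4119.
C_N = 2.54×1.03/(1.13−2.54) × (0.1362−0.4119) = (-1.855)×(-0.2757) = 0.5116 mol/L.
Y_N = C_N/C_{M0} = 0.5116/1.03 = 0.497.

0.497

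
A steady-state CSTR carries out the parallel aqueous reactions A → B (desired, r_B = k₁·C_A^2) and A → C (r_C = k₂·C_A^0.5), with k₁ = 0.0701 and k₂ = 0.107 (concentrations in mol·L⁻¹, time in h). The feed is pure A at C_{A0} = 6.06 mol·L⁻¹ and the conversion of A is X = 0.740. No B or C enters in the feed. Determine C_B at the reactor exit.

2.53 mol·L⁻¹

Exit C_A = C_{A0}(1−X) = 6.06×0.260 = 1.576 mol·L⁻¹.
In a CSTR the entire volume is at exit conditions, so r_B = 0.0701×1.576^2 = 0.1740 and r_C = 0.107×1.576^0.5 = 0.1343.
Fraction of consumed A going to B: r_B/(r_B+r_C) = 0.5644.
C_B = 0.5644·C_{A0}·X = 0.5644×6.06×0.740 = 2.53 mol·L⁻¹.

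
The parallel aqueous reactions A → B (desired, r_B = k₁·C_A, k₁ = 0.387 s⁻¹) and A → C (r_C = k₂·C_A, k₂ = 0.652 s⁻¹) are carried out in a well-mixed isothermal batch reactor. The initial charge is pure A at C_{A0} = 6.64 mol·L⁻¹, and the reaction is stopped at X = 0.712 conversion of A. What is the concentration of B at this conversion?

C_A = C_{A0}(1−X) = 1.912 mol·L⁻¹.
Both paths are first order in A, so the instantaneous fraction to B is constant: dC_B/d(−C_A) = k₁/(k₁+k₂) = 0.3725.
C_B = 0.3725·(C_{A0}−C_A) = 0.3725×4.728 = 1.76 mol·L⁻¹.

1.76 mol·L⁻¹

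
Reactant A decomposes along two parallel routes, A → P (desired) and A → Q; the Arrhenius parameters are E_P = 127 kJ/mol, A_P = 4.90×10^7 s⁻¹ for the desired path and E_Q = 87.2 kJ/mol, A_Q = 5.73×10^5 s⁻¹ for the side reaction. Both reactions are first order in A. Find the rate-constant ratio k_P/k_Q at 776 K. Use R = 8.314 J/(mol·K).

k_P/k_Q = (A_P/A_Q)·exp[−(E_P−E_Q)/(RT)] = (A_P/A_Q)·exp[(E_Q−E_P)/(RT)].
(E_Q−E_P)/(RT) = (87.2−127)×10³/(8.314×776) = -39800/6452 = -6.169.
k_P/k_Q = (4.90×10^7/5.73×10^5)·exp(-6.169) = 85.51 × 0.002093 = 0.179.

0.179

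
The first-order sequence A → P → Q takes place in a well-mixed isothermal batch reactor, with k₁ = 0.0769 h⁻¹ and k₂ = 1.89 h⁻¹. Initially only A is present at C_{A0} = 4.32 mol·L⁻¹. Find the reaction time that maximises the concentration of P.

1.77 h

Setting dC_P/dt = 0 gives t_opt = ln(k₂/k₁)/(k₂−k₁).
= ln(1.89/0.0769)/(1.89−0.0769) = ln(24.58)/1.813 = 3.202/1.813 = 1.77 h.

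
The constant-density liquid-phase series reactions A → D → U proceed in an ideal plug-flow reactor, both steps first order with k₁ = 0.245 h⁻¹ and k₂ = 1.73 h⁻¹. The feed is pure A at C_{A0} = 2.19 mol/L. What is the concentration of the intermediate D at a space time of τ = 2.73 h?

Solving the coupled first-order balances gives C_D(τ) = [k₁/(k₂−k₁)]·C_{A0}·(e^(−k₁τ) − e^(−k₂τ)).
e^(−k₁τ) = e^(−0.245×2.73) = e^(−0.6688) = 0.5123; e^(−k₂τ) = e^(−4.723) = 0.008889.
C_D = 0.245×2.19/(1.73−0.245) × (0.5123−0.008889) = 0.3613×0.5034 = 0.1819 mol/L.

0.182 mol/L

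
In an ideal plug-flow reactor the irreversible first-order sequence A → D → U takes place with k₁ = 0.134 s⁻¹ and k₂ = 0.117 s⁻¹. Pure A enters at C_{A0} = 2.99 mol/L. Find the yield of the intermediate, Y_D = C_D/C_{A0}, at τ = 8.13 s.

The intermediate concentration in a first-order A→B→C sequence is C_D = k₁C_{A0}(e^(−k₁τ) − e^(−k₂τ))/(k₂−k₁).
e^(−k₁τ) = e^(−0.134×8.13) = e^(−1.089) = 0.3364; e^(−k₂τ) = e^(−0.9512) = 0.3863.
C_D = 0.134×2.99/(0.117−0.134) × (0.3364−0.3863) = (-23.57)×(-0.04986) = 1.175 mol/L.
Y_D = C_D/C_{A0} = 1.175/2.99 = 0.393.

0.393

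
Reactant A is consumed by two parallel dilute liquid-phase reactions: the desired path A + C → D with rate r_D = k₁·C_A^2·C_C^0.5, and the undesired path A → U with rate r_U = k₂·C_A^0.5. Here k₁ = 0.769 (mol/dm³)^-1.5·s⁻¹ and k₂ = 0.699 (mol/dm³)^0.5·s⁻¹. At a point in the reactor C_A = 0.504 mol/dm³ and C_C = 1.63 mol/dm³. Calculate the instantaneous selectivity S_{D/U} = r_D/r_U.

0.503

S_{D/U} = r_D/r_U = (k₁·C_A^2·C_C^0.5)/(k₂·C_A^0.5) = (k₁/k₂)·C_A^1.5·C_C^0.5.
= (0.769×0.5040^2×1.630^0.5) / (0.699×0.5040^0.5) = 0.2494/0.4962 = 0.503.
Since the desired path is higher order in A, keeping C_A high (PFR or concentrated feed) favours D.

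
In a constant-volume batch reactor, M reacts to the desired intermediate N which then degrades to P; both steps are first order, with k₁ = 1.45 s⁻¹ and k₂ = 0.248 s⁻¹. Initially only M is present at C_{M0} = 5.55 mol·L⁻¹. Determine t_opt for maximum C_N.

1.47 s

For first-order series the maximum of C_N occurs at t_opt = ln(k₂/k₁)/(k₂−k₁).
= ln(0.248/1.45)/(0.248−1.45) = ln(0.1710)/-1.202 = -1.766/-1.202 = 1.47 s.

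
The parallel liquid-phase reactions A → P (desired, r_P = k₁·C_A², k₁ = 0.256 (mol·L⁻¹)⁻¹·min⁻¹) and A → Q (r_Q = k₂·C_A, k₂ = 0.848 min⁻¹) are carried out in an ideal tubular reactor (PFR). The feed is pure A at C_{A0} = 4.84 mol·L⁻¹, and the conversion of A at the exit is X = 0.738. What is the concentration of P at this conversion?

C_A = C_{A0}(1−X) = 1.268 mol·L⁻¹.
Along a PFR/batch, dC_Q/dC_A = −r_Q/(r_P+r_Q) = −k₂/(k₂+k₁·C_A).
Integrating from C_{A0} to C_A: C_Q = (0.848/0.256)·ln[(0.848+0.256·4.84)/(0.848+0.256·1.27)] = 3.312·ln(2.087/1.173) = 1.910 mol·L⁻¹.
Then C_P = (C_{A0}−C_A) − C_Q = 3.572 − 1.910 = 1.662 mol·L⁻¹.

1.66 mol·L⁻¹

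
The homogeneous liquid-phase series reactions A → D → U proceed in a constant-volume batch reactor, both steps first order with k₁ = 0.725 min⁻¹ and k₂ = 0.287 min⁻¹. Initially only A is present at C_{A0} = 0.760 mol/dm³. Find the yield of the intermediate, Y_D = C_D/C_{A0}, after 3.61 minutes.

0.467

Solving the coupled first-order balances gives C_D(t) = [k₁/(k₂−k₁)]·C_{A0}·(e^(−k₁t) − e^(−k₂t)).
e^(−k₁t) = e^(−0.725×3.61) = e^(−2.617) = 0.07300; e^(−k₂t) = e^(−1.036) = 0.3548.
C_D = 0.725×0.760/(0.287−0.725) × (0.07300−0.3548) = (-1.258)×(-0.2818) = 0.3546 mol/dm³.
Y_D = C_D/C_{A0} = 0.3546/0.760 = 0.467.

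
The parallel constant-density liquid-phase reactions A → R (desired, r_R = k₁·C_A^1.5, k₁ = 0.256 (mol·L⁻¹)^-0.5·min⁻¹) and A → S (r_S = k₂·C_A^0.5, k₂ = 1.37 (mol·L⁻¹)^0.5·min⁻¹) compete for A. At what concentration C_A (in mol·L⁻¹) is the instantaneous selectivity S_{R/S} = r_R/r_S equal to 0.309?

S_{R/S} = (k₁/k₂)·C_A ⇒ C_A = S·k₂/k₁.
= 0.309×1.37/0.256 = 1.65 mol·L⁻¹.

1.65 mol·L⁻¹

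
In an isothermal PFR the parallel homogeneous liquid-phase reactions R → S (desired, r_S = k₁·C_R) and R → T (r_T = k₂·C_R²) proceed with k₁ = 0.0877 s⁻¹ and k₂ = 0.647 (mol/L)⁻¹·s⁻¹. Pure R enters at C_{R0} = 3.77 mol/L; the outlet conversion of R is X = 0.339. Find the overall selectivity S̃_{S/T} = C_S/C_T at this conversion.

C_R = C_{R0}(1−X) = 2.492 mol/L.
Along a PFR/batch, dC_S/dC_R = −r_S/(r_S+r_T) = −k₁/(k₁+k₂·C_R).
Integrating from C_{R0} to C_R: C_S = (0.0877/0.647)·ln[(0.0877+0.647·3.77)/(0.0877+0.647·2.49)] = 0.1355·ln(2.527/1.700) = 0.05373 mol/L.
C_T = (C_{R0}−C_R)−C_S = 1.224 mol/L; S̃_{S/T} = 0.05373/1.224 = 0.0439.

0.0439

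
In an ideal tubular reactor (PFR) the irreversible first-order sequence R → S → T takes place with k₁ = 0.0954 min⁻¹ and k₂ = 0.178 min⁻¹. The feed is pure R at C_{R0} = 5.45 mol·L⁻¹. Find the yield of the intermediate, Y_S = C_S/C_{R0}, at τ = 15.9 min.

Solving the coupled first-order balances gives C_S(τ) = [k₁/(k₂−k₁)]·C_{R0}·(e^(−k₁τ) − e^(−k₂τ)).
e^(−k₁τ) = e^(−0.0954×15.9) = e^(−1.517) = 0.2194; e^(−k₂τ) = e^(−2.830) = 0.05900.
C_S = 0.0954×5.45/(0.178−0.0954) × (0.2194−0.05900) = 6.295×0.1604 = 1.010 mol·L⁻¹.
Y_S = C_S/C_{R0} = 1.010/5.45 = 0.185.

0.185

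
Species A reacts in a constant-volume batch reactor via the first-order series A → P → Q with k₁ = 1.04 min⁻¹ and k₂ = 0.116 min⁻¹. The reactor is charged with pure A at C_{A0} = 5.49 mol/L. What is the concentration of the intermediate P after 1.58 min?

For first-order series with pure A initially, C_P(t) = k₁C_{A0}/(k₂−k₁)·(e^(−k₁t) − e^(−k₂t)).
e^(−k₁t) = e^(−1.04×1.58) = e^(−1.643) = 0.1934; e^(−k₂t) = e^(−0.1833) = 0.8325.
C_P = 1.04×5.49/(0.116−1.04) × (0.1934−0.8325) = (-6.179)×(-0.6392) = 3.950 mol/L.

3.95 mol/L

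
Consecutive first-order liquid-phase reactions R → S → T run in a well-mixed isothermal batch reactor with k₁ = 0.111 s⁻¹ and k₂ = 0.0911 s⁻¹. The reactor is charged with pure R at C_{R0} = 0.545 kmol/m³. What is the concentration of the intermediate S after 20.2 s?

0.160 kmol/m³

The intermediate concentration in a first-order A→B→C sequence is C_S = k₁C_{R0}(e^(−k₁t) − e^(−k₂t))/(k₂−k₁).
e^(−k₁t) = e^(−0.111×20.2) = e^(−2.242) = 0.1062; e^(−k₂t) = e^(−1.840) = 0.1588.
C_S = 0.111×0.545/(0.0911−0.111) × (0.1062−0.1588) = (-3.040)×(-0.05256) = 0.1598 kmol/m³.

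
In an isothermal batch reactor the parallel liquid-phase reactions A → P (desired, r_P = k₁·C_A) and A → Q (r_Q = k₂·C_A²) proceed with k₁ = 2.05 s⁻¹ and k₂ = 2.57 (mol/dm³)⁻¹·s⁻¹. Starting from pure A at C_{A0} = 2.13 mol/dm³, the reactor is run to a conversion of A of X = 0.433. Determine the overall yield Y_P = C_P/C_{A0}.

C_A = C_{A0}(1−X) = 1.208 mol/dm³.
Along a PFR/batch, dC_P/dC_A = −r_P/(r_P+r_Q) = −k₁/(k₁+k₂·C_A).
Integrating from C_{A0} to C_A: C_P = (2.05/2.57)·ln[(2.05+2.57·2.13)/(2.05+2.57·1.21)] = 0.7977·ln(7.524/5.154) = 0.3018 mol/dm³.
Y_P = C_P/C_{A0} = 0.3018/2.13 = 0.142.

0.142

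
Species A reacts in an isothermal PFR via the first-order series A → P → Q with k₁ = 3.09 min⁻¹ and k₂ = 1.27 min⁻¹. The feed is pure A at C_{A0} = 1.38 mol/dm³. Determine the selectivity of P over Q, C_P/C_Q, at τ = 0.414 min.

2.79

Solving the coupled first-order balances gives C_P(τ) = [k₁/(k₂−k₁)]·C_{A0}·(e^(−k₁τ) − e^(−k₂τ)).
e^(−k₁τ) = e^(−3.09×0.414) = e^(−1.279) = 0.2782; e^(−k₂τ) = e^(−0.5258) = 0.5911.
C_P = 3.09×1.38/(1.27−3.09) × (0.2782−0.5911) = (-2.343)×(-0.3129) = 0.7330 mol/dm³.
C_A = C_{A0}e^(−k₁τ) = 0.3840 mol/dm³, so C_Q = C_{A0}−C_A−C_P = 0.2630 mol/dm³; C_P/C_Q = 2.79.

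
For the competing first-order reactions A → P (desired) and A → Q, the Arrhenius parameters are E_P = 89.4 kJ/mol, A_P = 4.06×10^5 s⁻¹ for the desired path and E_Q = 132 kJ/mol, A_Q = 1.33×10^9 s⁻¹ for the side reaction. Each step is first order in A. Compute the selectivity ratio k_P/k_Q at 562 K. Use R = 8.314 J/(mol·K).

2.78

k_P/k_Q = (A_P/A_Q)·exp[−(E_P−E_Q)/(RT)] = (A_P/A_Q)·exp[(E_Q−E_P)/(RT)].
(E_Q−E_P)/(RT) = (132−89.4)×10³/(8.314×562) = 42600/4672 = 9.117.
k_P/k_Q = (4.06×10^5/1.33×10^9)·exp(9.117) = 3.053×10^-4 × 9111 = 2.78.
Since E_P < E_Q, lowering the temperature improves selectivity toward P.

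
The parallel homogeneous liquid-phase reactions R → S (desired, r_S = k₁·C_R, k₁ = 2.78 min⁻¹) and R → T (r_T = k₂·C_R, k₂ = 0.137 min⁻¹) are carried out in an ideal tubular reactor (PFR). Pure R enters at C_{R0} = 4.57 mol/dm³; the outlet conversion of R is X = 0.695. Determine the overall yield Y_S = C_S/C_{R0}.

0.662

C_R = C_{R0}(1−X) = 1.394 mol/dm³.
Both paths are first order in R, so the instantaneous fraction to S is constant: dC_S/d(−C_R) = k₁/(k₁+k₂) = 0.9530.
C_S = 0.9530·(C_{R0}−C_R) = 0.9530×3.176 = 3.03 mol/dm³.
Y_S = C_S/C_{R0} = 3.027/4.57 = 0.662.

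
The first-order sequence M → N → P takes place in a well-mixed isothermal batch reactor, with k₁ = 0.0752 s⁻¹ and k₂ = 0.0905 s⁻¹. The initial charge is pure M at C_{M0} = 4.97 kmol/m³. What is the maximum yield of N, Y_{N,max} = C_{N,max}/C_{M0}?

Evaluating C_N at t_opt = ln(k₂/k₁)/(k₂−k₁) gives C_{N,max}/C_{M0} = (k₁/k₂)^[k₂/(k₂−k₁)].
= (0.0752/0.0905)^(0.0905/(0.0905−0.0752)) = (0.8309)^(5.915) = 0.3344.

0.334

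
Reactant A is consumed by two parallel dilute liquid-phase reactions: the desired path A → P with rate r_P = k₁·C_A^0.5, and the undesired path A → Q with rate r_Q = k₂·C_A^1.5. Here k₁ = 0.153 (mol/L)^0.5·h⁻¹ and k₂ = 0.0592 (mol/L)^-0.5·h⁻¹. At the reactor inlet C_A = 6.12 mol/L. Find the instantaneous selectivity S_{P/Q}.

S_{P/Q} = r_P/r_Q = (k₁·C_A^0.5)/(k₂·C_A^1.5) = (k₁/k₂)·C_A⁻¹.
= (0.153×6.120^0.5) / (0.0592×6.120^1.5) = 0.3785/0.8963 = 0.422.
The undesired path is higher order in A, so low C_A (CSTR or dilute feed) favours P.

0.422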